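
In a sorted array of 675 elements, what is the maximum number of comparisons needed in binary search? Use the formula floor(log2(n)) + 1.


Binary search halves the search space each step.
Maximum comparisons = floor(log2(675)) + 1
log2(675) = 9.3987
floor(log2(675)) = 9, so 9 + 1 = 10
Final answer: 10


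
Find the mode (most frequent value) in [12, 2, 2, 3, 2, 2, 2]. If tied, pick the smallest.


Count the frequency of each value:
  2 appears 5 time(s)
  3 appears 1 time(s)
  12 appears 1 time(s)
Maximum frequency is 5.
Only 2 reaches that frequency, so it is the mode.
Final answer: 2


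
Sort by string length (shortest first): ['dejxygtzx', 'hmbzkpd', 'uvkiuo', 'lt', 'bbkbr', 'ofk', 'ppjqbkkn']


Compute lengths:
  'dejxygtzx' has length 9
  'hmbzkpd' has length 7
  'uvkiuo' has length 6
  'lt' has length 2
  'bbkbr' has length 5
  'ofk' has length 3
  'ppjqbkkn' has length 8
Lengths in increasing order: 2 < 3 < 5 < 6 < 7 < 8 < 9
Listing the words in that order gives the answer.
Final answer: ['lt', 'ofk', 'bbkbr', 'uvkiuo', 'hmbzkpd', 'ppjqbkkn', 'dejxygtzx']


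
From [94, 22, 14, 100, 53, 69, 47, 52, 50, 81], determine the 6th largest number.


Sort descending: [100, 94, 81, 69, 53, 52, 50, 47, 22, 14]
The 6th element (1-indexed) is at index 5.
Value = 52
Final answer: 52


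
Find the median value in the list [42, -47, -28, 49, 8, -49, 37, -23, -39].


First, sort the list: [-49, -47, -39, -28, -23, 8, 37, 42, 49]
The list has 9 elements (odd count).
The middle index is 4 (0-based), and the element there is -23.
Final answer: -23


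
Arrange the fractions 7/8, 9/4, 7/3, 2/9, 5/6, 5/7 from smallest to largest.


Convert to decimal for comparison:
  7/8 = 0.875
  9/4 = 2.25
  7/3 = 2.3333
  2/9 = 0.2222
  5/6 = 0.8333
  5/7 = 0.7143
Decimals in increasing order: 0.2222 < 0.7143 < 0.8333 < 0.875 < 2.25 < 2.3333
Writing each back as its fraction gives the sorted order.
Final answer: 2/9, 5/7, 5/6, 7/8, 9/4, 7/3


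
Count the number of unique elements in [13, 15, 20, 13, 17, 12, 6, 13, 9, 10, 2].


List all unique values:
Distinct values: [2, 6, 9, 10, 12, 13, 15, 17, 20]
Count = 9
Final answer: 9


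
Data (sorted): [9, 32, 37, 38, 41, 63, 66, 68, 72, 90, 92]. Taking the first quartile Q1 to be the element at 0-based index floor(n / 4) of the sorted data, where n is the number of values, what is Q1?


The list has n = 11 elements.
Q1 index = floor(11 / 4) = floor(2.75) = 2
Counting from index 0 in the sorted data, the element at index 2 is 37.
Final answer: 37


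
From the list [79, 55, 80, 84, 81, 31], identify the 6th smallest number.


Sort ascending: [31, 55, 79, 80, 81, 84]
The 6th element (1-indexed) is at index 5.
Value = 84
Final answer: 84


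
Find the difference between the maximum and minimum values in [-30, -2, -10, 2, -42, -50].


Maximum value: 2
Minimum value: -50
Range = 2 - (-50) = 52
Final answer: 52


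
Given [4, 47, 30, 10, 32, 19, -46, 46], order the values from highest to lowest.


Original list: [4, 47, 30, 10, 32, 19, -46, 46]
Repeatedly take the largest remaining element:
  Remaining [4, 47, 30, 10, 32, 19, -46, 46] -> largest is 47
  Remaining [4, 30, 10, 32, 19, -46, 46] -> largest is 46
  Remaining [4, 30, 10, 32, 19, -46] -> largest is 32
  Remaining [4, 30, 10, 19, -46] -> largest is 30
  Remaining [4, 10, 19, -46] -> largest is 19
  Remaining [4, 10, -46] -> largest is 10
  Remaining [4, -46] -> largest is 4
  Remaining [-46] -> largest is -46
Collecting the picks in order gives the descending list.
Final answer: [47, 46, 32, 30, 19, 10, 4, -46]


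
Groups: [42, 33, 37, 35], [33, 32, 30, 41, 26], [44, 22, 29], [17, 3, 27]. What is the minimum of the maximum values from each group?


Find max of each group:
  Group 1: [42, 33, 37, 35] -> max = 42
  Group 2: [33, 32, 30, 41, 26] -> max = 41
  Group 3: [44, 22, 29] -> max = 44
  Group 4: [17, 3, 27] -> max = 27
Maxes: [42, 41, 44, 27]
Minimum of maxes = 27
Final answer: 27


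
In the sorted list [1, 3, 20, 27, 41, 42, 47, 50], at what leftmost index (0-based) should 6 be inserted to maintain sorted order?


List is sorted: [1, 3, 20, 27, 41, 42, 47, 50]
We need the leftmost position where 6 can be inserted, i.e. the first index whose element is >= 6 (or the end of the list if none is).
Binary search with low=0, high=8 (0-based indices):
  low=0, high=8, mid=4: a[4]=41 >= 6, so high = 4
  low=0, high=4, mid=2: a[2]=20 >= 6, so high = 2
  low=0, high=2, mid=1: a[1]=3 < 6, so low = 2
Now low = high = 2, so the insertion index is 2.
Final answer: 2


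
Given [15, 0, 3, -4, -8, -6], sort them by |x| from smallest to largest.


Compute absolute values:
  |15| = 15
  |0| = 0
  |3| = 3
  |-4| = 4
  |-8| = 8
  |-6| = 6
Absolute values in increasing order: 0 < 3 < 4 < 6 < 8 < 15
Listing the original numbers in that order gives the answer.
Final answer: [0, 3, -4, -6, -8, 15]


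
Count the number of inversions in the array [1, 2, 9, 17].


For each element, count the later elements that are smaller than it:
  1 (index 0): smaller elements after it = [] -> 0
  2 (index 1): smaller elements after it = [] -> 0
  9 (index 2): smaller elements after it = [] -> 0
Total inversions = 0 + 0 + 0 = 0
Final answer: 0


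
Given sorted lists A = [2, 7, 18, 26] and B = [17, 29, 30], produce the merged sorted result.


List A: [2, 7, 18, 26]
List B: [17, 29, 30]
Repeatedly compare the front elements and take the smaller:
  2 vs 17 -> take 2
  7 vs 17 -> take 7
  18 vs 17 -> take 17
  18 vs 29 -> take 18
  26 vs 29 -> take 26
  A is exhausted; append the rest of B: [29, 30]
Final answer: [2, 7, 17, 18, 26, 29, 30]


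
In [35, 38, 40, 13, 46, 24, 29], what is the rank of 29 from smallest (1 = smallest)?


Sort ascending: [13, 24, 29, 35, 38, 40, 46]
Find 29 in the sorted list.
29 is at position 3 (1-indexed).
Final answer: 3


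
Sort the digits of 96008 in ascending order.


The number 96008 has digits: 9, 6, 0, 0, 8
Sorted: 0, 0, 6, 8, 9
Joining the sorted digits gives the result.
Final answer: 00689


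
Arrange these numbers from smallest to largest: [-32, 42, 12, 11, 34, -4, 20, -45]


Original list: [-32, 42, 12, 11, 34, -4, 20, -45]
Repeatedly take the smallest remaining element:
  Remaining [-32, 42, 12, 11, 34, -4, 20, -45] -> smallest is -45
  Remaining [-32, 42, 12, 11, 34, -4, 20] -> smallest is -32
  Remaining [42, 12, 11, 34, -4, 20] -> smallest is -4
  Remaining [42, 12, 11, 34, 20] -> smallest is 11
  Remaining [42, 12, 34, 20] -> smallest is 12
  Remaining [42, 34, 20] -> smallest is 20
  Remaining [42, 34] -> smallest is 34
  Remaining [42] -> smallest is 42
Collecting the picks in order gives the sorted list.
Final answer: [-45, -32, -4, 11, 12, 20, 34, 42]


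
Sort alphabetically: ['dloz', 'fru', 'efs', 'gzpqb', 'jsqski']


Compare strings character by character (the first differing letter decides):
  'dloz' < 'efs' since 'd' < 'e' at position 1
  'efs' < 'fru' since 'e' < 'f' at position 1
  'fru' < 'gzpqb' since 'f' < 'g' at position 1
  'gzpqb' < 'jsqski' since 'g' < 'j' at position 1
Chaining these comparisons gives the alphabetical order.
Final answer: ['dloz', 'efs', 'fru', 'gzpqb', 'jsqski']


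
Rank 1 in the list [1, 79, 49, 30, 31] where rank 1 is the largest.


Sort descending: [79, 49, 31, 30, 1]
Find 1 in the sorted list.
1 is at position 5.
Final answer: 5


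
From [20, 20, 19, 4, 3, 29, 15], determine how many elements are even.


Check each element:
  20 is even
  20 is even
  19 is odd
  4 is even
  3 is odd
  29 is odd
  15 is odd
Evens: [20, 20, 4]
Count of evens = 3
Final answer: 3


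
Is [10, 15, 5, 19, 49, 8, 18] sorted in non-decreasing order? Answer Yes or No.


Check consecutive pairs:
  10 <= 15? True
  15 <= 5? False
  5 <= 19? True
  19 <= 49? True
  49 <= 8? False
  8 <= 18? True
2 consecutive pair(s) are out of order, so the list is not sorted.
Final answer: No


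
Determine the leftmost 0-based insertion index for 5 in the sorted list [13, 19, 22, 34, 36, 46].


List is sorted: [13, 19, 22, 34, 36, 46]
We need the leftmost position where 5 can be inserted, i.e. the first index whose element is >= 5 (or the end of the list if none is).
Binary search with low=0, high=6 (0-based indices):
  low=0, high=6, mid=3: a[3]=34 >= 5, so high = 3
  low=0, high=3, mid=1: a[1]=19 >= 5, so high = 1
  low=0, high=1, mid=0: a[0]=13 >= 5, so high = 0
Now low = high = 0, so the insertion index is 0.
Final answer: 0


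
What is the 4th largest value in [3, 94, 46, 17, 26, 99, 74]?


Sort descending: [99, 94, 74, 46, 26, 17, 3]
The 4th element (1-indexed) is at index 3.
Value = 46
Final answer: 46


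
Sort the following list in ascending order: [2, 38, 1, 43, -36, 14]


Original list: [2, 38, 1, 43, -36, 14]
Repeatedly take the smallest remaining element:
  Remaining [2, 38, 1, 43, -36, 14] -> smallest is -36
  Remaining [2, 38, 1, 43, 14] -> smallest is 1
  Remaining [2, 38, 43, 14] -> smallest is 2
  Remaining [38, 43, 14] -> smallest is 14
  Remaining [38, 43] -> smallest is 38
  Remaining [43] -> smallest is 43
Collecting the picks in order gives the sorted list.
Final answer: [-36, 1, 2, 14, 38, 43]


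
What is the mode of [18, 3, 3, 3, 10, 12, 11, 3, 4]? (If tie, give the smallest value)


Count the frequency of each value:
  3 appears 4 time(s)
  4 appears 1 time(s)
  10 appears 1 time(s)
  11 appears 1 time(s)
  12 appears 1 time(s)
  18 appears 1 time(s)
Maximum frequency is 4.
Only 3 reaches that frequency, so it is the mode.
Final answer: 3


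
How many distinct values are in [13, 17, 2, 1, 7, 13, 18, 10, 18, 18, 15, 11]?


List all unique values:
Distinct values: [1, 2, 7, 10, 11, 13, 15, 17, 18]
Count = 9
Final answer: 9


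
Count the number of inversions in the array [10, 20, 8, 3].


For each element, count the later elements that are smaller than it:
  10 (index 0): smaller elements after it = [8, 3] -> 2
  20 (index 1): smaller elements after it = [8, 3] -> 2
  8 (index 2): smaller elements after it = [3] -> 1
Total inversions = 2 + 2 + 1 = 5
Final answer: 5


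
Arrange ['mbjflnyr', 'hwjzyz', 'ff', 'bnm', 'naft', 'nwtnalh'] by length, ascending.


Compute lengths:
  'mbjflnyr' has length 8
  'hwjzyz' has length 6
  'ff' has length 2
  'bnm' has length 3
  'naft' has length 4
  'nwtnalh' has length 7
Lengths in increasing order: 2 < 3 < 4 < 6 < 7 < 8
Listing the words in that order gives the answer.
Final answer: ['ff', 'bnm', 'naft', 'hwjzyz', 'nwtnalh', 'mbjflnyr']


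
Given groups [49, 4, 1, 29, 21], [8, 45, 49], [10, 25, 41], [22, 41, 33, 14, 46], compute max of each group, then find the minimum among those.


Find max of each group:
  Group 1: [49, 4, 1, 29, 21] -> max = 49
  Group 2: [8, 45, 49] -> max = 49
  Group 3: [10, 25, 41] -> max = 41
  Group 4: [22, 41, 33, 14, 46] -> max = 46
Maxes: [49, 49, 41, 46]
Minimum of maxes = 41
Final answer: 41


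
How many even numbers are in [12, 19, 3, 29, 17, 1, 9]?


Check each element:
  12 is even
  19 is odd
  3 is odd
  29 is odd
  17 is odd
  1 is odd
  9 is odd
Evens: [12]
Count of evens = 1
Final answer: 1


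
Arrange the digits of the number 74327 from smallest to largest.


The number 74327 has digits: 7, 4, 3, 2, 7
Sorted: 2, 3, 4, 7, 7
Joining the sorted digits gives the result.
Final answer: 23477


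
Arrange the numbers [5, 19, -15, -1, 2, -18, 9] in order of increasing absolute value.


Compute absolute values:
  |5| = 5
  |19| = 19
  |-15| = 15
  |-1| = 1
  |2| = 2
  |-18| = 18
  |9| = 9
Absolute values in increasing order: 1 < 2 < 5 < 9 < 15 < 18 < 19
Listing the original numbers in that order gives the answer.
Final answer: [-1, 2, 5, 9, -15, -18, 19]


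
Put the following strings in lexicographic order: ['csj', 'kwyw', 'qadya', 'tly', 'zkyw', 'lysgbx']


Compare strings character by character (the first differing letter decides):
  'csj' < 'kwyw' since 'c' < 'k' at position 1
  'kwyw' < 'lysgbx' since 'k' < 'l' at position 1
  'lysgbx' < 'qadya' since 'l' < 'q' at position 1
  'qadya' < 'tly' since 'q' < 't' at position 1
  'tly' < 'zkyw' since 't' < 'z' at position 1
Chaining these comparisons gives the alphabetical order.
Final answer: ['csj', 'kwyw', 'lysgbx', 'qadya', 'tly', 'zkyw']


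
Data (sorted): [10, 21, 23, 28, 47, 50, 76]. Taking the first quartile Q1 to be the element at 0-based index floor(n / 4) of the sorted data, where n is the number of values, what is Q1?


The list has n = 7 elements.
Q1 index = floor(7 / 4) = floor(1.75) = 1
Counting from index 0 in the sorted data, the element at index 1 is 21.
Final answer: 21


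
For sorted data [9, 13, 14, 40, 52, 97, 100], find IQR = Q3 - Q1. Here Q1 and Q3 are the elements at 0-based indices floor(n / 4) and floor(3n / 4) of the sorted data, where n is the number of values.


The data has n = 7 elements.
Q1 index = floor(7 / 4) = floor(1.75) = 1; Q3 index = floor(3 * 7 / 4) = floor(5.25) = 5
Q1 = element at index 1 = 13
Q3 = element at index 5 = 97
IQR = 97 - 13 = 84
Final answer: 84


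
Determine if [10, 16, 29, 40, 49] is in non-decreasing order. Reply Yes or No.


Check consecutive pairs:
  10 <= 16? True
  16 <= 29? True
  29 <= 40? True
  40 <= 49? True
Every consecutive pair is in order, so the list is non-decreasing.
Final answer: Yes


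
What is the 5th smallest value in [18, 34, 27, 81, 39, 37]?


Sort ascending: [18, 27, 34, 37, 39, 81]
The 5th element (1-indexed) is at index 4.
Value = 39
Final answer: 39


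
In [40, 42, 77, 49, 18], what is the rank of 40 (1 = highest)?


Sort descending: [77, 49, 42, 40, 18]
Find 40 in the sorted list.
40 is at position 4.
Final answer: 4


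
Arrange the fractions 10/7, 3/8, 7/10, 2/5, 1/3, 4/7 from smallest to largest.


Convert to decimal for comparison:
  10/7 = 1.4286
  3/8 = 0.375
  7/10 = 0.7
  2/5 = 0.4
  1/3 = 0.3333
  4/7 = 0.5714
Decimals in increasing order: 0.3333 < 0.375 < 0.4 < 0.5714 < 0.7 < 1.4286
Writing each back as its fraction gives the sorted order.
Final answer: 1/3, 3/8, 2/5, 4/7, 7/10, 10/7


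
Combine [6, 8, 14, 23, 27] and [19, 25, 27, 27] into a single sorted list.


List A: [6, 8, 14, 23, 27]
List B: [19, 25, 27, 27]
Repeatedly compare the front elements and take the smaller:
  6 vs 19 -> take 6
  8 vs 19 -> take 8
  14 vs 19 -> take 14
  23 vs 19 -> take 19
  23 vs 25 -> take 23
  27 vs 25 -> take 25
  27 vs 27 -> take 27
  A is exhausted; append the rest of B: [27, 27]
Final answer: [6, 8, 14, 19, 23, 25, 27, 27, 27]


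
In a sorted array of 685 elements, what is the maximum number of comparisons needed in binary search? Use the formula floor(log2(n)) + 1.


Binary search halves the search space each step.
Maximum comparisons = floor(log2(685)) + 1
log2(685) = 9.42
floor(log2(685)) = 9, so 9 + 1 = 10
Final answer: 10


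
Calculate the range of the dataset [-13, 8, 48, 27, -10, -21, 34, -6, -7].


Maximum value: 48
Minimum value: -21
Range = 48 - (-21) = 69
Final answer: 69


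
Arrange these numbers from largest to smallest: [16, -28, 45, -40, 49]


Original list: [16, -28, 45, -40, 49]
Repeatedly take the largest remaining element:
  Remaining [16, -28, 45, -40, 49] -> largest is 49
  Remaining [16, -28, 45, -40] -> largest is 45
  Remaining [16, -28, -40] -> largest is 16
  Remaining [-28, -40] -> largest is -28
  Remaining [-40] -> largest is -40
Collecting the picks in order gives the descending list.
Final answer: [49, 45, 16, -28, -40]


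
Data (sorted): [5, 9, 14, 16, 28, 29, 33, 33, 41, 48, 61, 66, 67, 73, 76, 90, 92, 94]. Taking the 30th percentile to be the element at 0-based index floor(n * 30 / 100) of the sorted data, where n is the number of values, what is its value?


The dataset has n = 18 elements.
Index = floor(18 * 30 / 100) = floor(540 / 100) = floor(5.4) = 5
Counting from index 0 in the sorted data, the element at index 5 is 29.
Final answer: 29


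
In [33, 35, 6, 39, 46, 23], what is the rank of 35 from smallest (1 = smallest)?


Sort ascending: [6, 23, 33, 35, 39, 46]
Find 35 in the sorted list.
35 is at position 4 (1-indexed).
Final answer: 4


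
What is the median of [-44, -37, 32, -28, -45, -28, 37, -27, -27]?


First, sort the list: [-45, -44, -37, -28, -28, -27, -27, 32, 37]
The list has 9 elements (odd count).
The middle index is 4 (0-based), and the element there is -28.
Final answer: -28


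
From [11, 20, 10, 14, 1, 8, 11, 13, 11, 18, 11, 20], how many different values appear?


List all unique values:
Distinct values: [1, 8, 10, 11, 13, 14, 18, 20]
Count = 8
Final answer: 8


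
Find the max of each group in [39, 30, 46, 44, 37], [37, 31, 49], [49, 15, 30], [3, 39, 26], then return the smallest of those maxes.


Find max of each group:
  Group 1: [39, 30, 46, 44, 37] -> max = 46
  Group 2: [37, 31, 49] -> max = 49
  Group 3: [49, 15, 30] -> max = 49
  Group 4: [3, 39, 26] -> max = 39
Maxes: [46, 49, 49, 39]
Minimum of maxes = 39
Final answer: 39


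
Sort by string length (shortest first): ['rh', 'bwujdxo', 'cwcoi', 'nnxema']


Compute lengths:
  'rh' has length 2
  'bwujdxo' has length 7
  'cwcoi' has length 5
  'nnxema' has length 6
Lengths in increasing order: 2 < 5 < 6 < 7
Listing the words in that order gives the answer.
Final answer: ['rh', 'cwcoi', 'nnxema', 'bwujdxo']


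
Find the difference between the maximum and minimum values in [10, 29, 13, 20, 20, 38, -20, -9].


Maximum value: 38
Minimum value: -20
Range = 38 - (-20) = 58
Final answer: 58


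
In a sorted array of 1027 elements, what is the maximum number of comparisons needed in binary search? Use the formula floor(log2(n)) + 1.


Binary search halves the search space each step.
Maximum comparisons = floor(log2(1027)) + 1
log2(1027) = 10.0042
floor(log2(1027)) = 10, so 10 + 1 = 11
Final answer: 11


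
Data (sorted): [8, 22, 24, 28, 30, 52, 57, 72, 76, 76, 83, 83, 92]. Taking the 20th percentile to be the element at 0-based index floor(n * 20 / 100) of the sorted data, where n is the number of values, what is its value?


The dataset has n = 13 elements.
Index = floor(13 * 20 / 100) = floor(260 / 100) = floor(2.6) = 2
Counting from index 0 in the sorted data, the element at index 2 is 24.
Final answer: 24


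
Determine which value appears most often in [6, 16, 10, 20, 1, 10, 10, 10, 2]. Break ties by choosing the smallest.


Count the frequency of each value:
  1 appears 1 time(s)
  2 appears 1 time(s)
  6 appears 1 time(s)
  10 appears 4 time(s)
  16 appears 1 time(s)
  20 appears 1 time(s)
Maximum frequency is 4.
Only 10 reaches that frequency, so it is the mode.
Final answer: 10


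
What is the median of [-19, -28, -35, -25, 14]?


First, sort the list: [-35, -28, -25, -19, 14]
The list has 5 elements (odd count).
The middle index is 2 (0-based), and the element there is -25.
Final answer: -25


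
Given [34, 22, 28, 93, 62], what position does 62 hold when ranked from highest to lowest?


Sort descending: [93, 62, 34, 28, 22]
Find 62 in the sorted list.
62 is at position 2.
Final answer: 2


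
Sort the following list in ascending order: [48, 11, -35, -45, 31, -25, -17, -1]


Original list: [48, 11, -35, -45, 31, -25, -17, -1]
Repeatedly take the smallest remaining element:
  Remaining [48, 11, -35, -45, 31, -25, -17, -1] -> smallest is -45
  Remaining [48, 11, -35, 31, -25, -17, -1] -> smallest is -35
  Remaining [48, 11, 31, -25, -17, -1] -> smallest is -25
  Remaining [48, 11, 31, -17, -1] -> smallest is -17
  Remaining [48, 11, 31, -1] -> smallest is -1
  Remaining [48, 11, 31] -> smallest is 11
  Remaining [48, 31] -> smallest is 31
  Remaining [48] -> smallest is 48
Collecting the picks in order gives the sorted list.
Final answer: [-45, -35, -25, -17, -1, 11, 31, 48]


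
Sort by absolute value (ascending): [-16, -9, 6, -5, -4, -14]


Compute absolute values:
  |-16| = 16
  |-9| = 9
  |6| = 6
  |-5| = 5
  |-4| = 4
  |-14| = 14
Absolute values in increasing order: 4 < 5 < 6 < 9 < 14 < 16
Listing the original numbers in that order gives the answer.
Final answer: [-4, -5, 6, -9, -14, -16]


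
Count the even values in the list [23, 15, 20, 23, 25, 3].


Check each element:
  23 is odd
  15 is odd
  20 is even
  23 is odd
  25 is odd
  3 is odd
Evens: [20]
Count of evens = 1
Final answer: 1


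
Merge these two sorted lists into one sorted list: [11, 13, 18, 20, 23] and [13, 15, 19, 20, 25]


List A: [11, 13, 18, 20, 23]
List B: [13, 15, 19, 20, 25]
Repeatedly compare the front elements and take the smaller:
  11 vs 13 -> take 11
  13 vs 13 -> take 13
  18 vs 13 -> take 13
  18 vs 15 -> take 15
  18 vs 19 -> take 18
  20 vs 19 -> take 19
  20 vs 20 -> take 20
  23 vs 20 -> take 20
  23 vs 25 -> take 23
  A is exhausted; append the rest of B: [25]
Final answer: [11, 13, 13, 15, 18, 19, 20, 20, 23, 25]


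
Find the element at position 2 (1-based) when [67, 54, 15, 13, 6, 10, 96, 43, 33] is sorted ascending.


Sort ascending: [6, 10, 13, 15, 33, 43, 54, 67, 96]
The 2nd element (1-indexed) is at index 1.
Value = 10
Final answer: 10


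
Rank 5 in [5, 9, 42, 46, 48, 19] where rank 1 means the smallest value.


Sort ascending: [5, 9, 19, 42, 46, 48]
Find 5 in the sorted list.
5 is at position 1 (1-indexed).
Final answer: 1


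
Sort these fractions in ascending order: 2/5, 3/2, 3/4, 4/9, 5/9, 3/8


Convert to decimal for comparison:
  2/5 = 0.4
  3/2 = 1.5
  3/4 = 0.75
  4/9 = 0.4444
  5/9 = 0.5556
  3/8 = 0.375
Decimals in increasing order: 0.375 < 0.4 < 0.4444 < 0.5556 < 0.75 < 1.5
Writing each back as its fraction gives the sorted order.
Final answer: 3/8, 2/5, 4/9, 5/9, 3/4, 3/2


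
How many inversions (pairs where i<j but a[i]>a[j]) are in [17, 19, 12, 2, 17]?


For each element, count the later elements that are smaller than it:
  17 (index 0): smaller elements after it = [12, 2] -> 2
  19 (index 1): smaller elements after it = [12, 2, 17] -> 3
  12 (index 2): smaller elements after it = [2] -> 1
  2 (index 3): smaller elements after it = [] -> 0
Total inversions = 2 + 3 + 1 + 0 = 6
Final answer: 6


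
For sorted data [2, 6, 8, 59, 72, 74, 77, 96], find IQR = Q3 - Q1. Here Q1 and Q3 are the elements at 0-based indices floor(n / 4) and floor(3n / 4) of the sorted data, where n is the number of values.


The data has n = 8 elements.
Q1 index = floor(8 / 4) = floor(2) = 2; Q3 index = floor(3 * 8 / 4) = floor(6) = 6
Q1 = element at index 2 = 8
Q3 = element at index 6 = 77
IQR = 77 - 8 = 69
Final answer: 69


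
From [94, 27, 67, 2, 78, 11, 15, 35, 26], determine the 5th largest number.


Sort descending: [94, 78, 67, 35, 27, 26, 15, 11, 2]
The 5th element (1-indexed) is at index 4.
Value = 27
Final answer: 27


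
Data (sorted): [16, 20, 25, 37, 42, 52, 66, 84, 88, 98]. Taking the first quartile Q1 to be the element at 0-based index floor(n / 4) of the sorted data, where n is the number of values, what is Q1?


The list has n = 10 elements.
Q1 index = floor(10 / 4) = floor(2.5) = 2
Counting from index 0 in the sorted data, the element at index 2 is 25.
Final answer: 25


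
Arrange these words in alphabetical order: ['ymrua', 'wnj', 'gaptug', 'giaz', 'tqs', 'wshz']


Compare strings character by character (the first differing letter decides):
  'gaptug' < 'giaz' since 'a' < 'i' at position 2
  'giaz' < 'tqs' since 'g' < 't' at position 1
  'tqs' < 'wnj' since 't' < 'w' at position 1
  'wnj' < 'wshz' since 'n' < 's' at position 2
  'wshz' < 'ymrua' since 'w' < 'y' at position 1
Chaining these comparisons gives the alphabetical order.
Final answer: ['gaptug', 'giaz', 'tqs', 'wnj', 'wshz', 'ymrua']


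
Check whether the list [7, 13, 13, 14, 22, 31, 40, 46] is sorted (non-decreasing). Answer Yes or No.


Check consecutive pairs:
  7 <= 13? True
  13 <= 13? True
  13 <= 14? True
  14 <= 22? True
  22 <= 31? True
  31 <= 40? True
  40 <= 46? True
Every consecutive pair is in order, so the list is non-decreasing.
Final answer: Yes


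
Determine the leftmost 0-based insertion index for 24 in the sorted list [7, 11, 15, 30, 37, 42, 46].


List is sorted: [7, 11, 15, 30, 37, 42, 46]
We need the leftmost position where 24 can be inserted, i.e. the first index whose element is >= 24 (or the end of the list if none is).
Binary search with low=0, high=7 (0-based indices):
  low=0, high=7, mid=3: a[3]=30 >= 24, so high = 3
  low=0, high=3, mid=1: a[1]=11 < 24, so low = 2
  low=2, high=3, mid=2: a[2]=15 < 24, so low = 3
Now low = high = 3, so the insertion index is 3.
Final answer: 3


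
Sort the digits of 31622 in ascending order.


The number 31622 has digits: 3, 1, 6, 2, 2
Sorted: 1, 2, 2, 3, 6
Joining the sorted digits gives the result.
Final answer: 12236


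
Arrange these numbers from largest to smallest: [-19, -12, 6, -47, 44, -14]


Original list: [-19, -12, 6, -47, 44, -14]
Repeatedly take the largest remaining element:
  Remaining [-19, -12, 6, -47, 44, -14] -> largest is 44
  Remaining [-19, -12, 6, -47, -14] -> largest is 6
  Remaining [-19, -12, -47, -14] -> largest is -12
  Remaining [-19, -47, -14] -> largest is -14
  Remaining [-19, -47] -> largest is -19
  Remaining [-47] -> largest is -47
Collecting the picks in order gives the descending list.
Final answer: [44, 6, -12, -14, -19, -47]


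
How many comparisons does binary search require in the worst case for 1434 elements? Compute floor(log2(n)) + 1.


Binary search halves the search space each step.
Maximum comparisons = floor(log2(1434)) + 1
log2(1434) = 10.4858
floor(log2(1434)) = 10, so 10 + 1 = 11
Final answer: 11


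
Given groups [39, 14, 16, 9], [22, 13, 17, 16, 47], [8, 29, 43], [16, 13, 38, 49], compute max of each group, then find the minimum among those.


Find max of each group:
  Group 1: [39, 14, 16, 9] -> max = 39
  Group 2: [22, 13, 17, 16, 47] -> max = 47
  Group 3: [8, 29, 43] -> max = 43
  Group 4: [16, 13, 38, 49] -> max = 49
Maxes: [39, 47, 43, 49]
Minimum of maxes = 39
Final answer: 39


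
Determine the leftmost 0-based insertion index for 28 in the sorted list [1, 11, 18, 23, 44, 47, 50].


List is sorted: [1, 11, 18, 23, 44, 47, 50]
We need the leftmost position where 28 can be inserted, i.e. the first index whose element is >= 28 (or the end of the list if none is).
Binary search with low=0, high=7 (0-based indices):
  low=0, high=7, mid=3: a[3]=23 < 28, so low = 4
  low=4, high=7, mid=5: a[5]=47 >= 28, so high = 5
  low=4, high=5, mid=4: a[4]=44 >= 28, so high = 4
Now low = high = 4, so the insertion index is 4.
Final answer: 4


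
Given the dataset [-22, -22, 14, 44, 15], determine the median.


First, sort the list: [-22, -22, 14, 15, 44]
The list has 5 elements (odd count).
The middle index is 2 (0-based), and the element there is 14.
Final answer: 14


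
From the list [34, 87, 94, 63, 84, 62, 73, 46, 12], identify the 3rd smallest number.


Sort ascending: [12, 34, 46, 62, 63, 73, 84, 87, 94]
The 3rd element (1-indexed) is at index 2.
Value = 46
Final answer: 46


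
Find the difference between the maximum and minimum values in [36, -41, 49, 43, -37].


Maximum value: 49
Minimum value: -41
Range = 49 - (-41) = 90
Final answer: 90


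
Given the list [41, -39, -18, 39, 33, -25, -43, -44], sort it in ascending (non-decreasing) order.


Original list: [41, -39, -18, 39, 33, -25, -43, -44]
Repeatedly take the smallest remaining element:
  Remaining [41, -39, -18, 39, 33, -25, -43, -44] -> smallest is -44
  Remaining [41, -39, -18, 39, 33, -25, -43] -> smallest is -43
  Remaining [41, -39, -18, 39, 33, -25] -> smallest is -39
  Remaining [41, -18, 39, 33, -25] -> smallest is -25
  Remaining [41, -18, 39, 33] -> smallest is -18
  Remaining [41, 39, 33] -> smallest is 33
  Remaining [41, 39] -> smallest is 39
  Remaining [41] -> smallest is 41
Collecting the picks in order gives the sorted list.
Final answer: [-44, -43, -39, -25, -18, 33, 39, 41]


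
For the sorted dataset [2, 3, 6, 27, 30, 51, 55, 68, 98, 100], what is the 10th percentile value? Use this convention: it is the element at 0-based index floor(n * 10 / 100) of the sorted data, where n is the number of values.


The dataset has n = 10 elements.
Index = floor(10 * 10 / 100) = floor(100 / 100) = floor(1) = 1
Counting from index 0 in the sorted data, the element at index 1 is 3.
Final answer: 3


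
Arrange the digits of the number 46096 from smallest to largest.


The number 46096 has digits: 4, 6, 0, 9, 6
Sorted: 0, 4, 6, 6, 9
Joining the sorted digits gives the result.
Final answer: 04669


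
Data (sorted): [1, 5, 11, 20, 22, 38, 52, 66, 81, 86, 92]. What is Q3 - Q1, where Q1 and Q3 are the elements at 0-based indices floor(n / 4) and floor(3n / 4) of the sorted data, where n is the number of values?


The data has n = 11 elements.
Q1 index = floor(11 / 4) = floor(2.75) = 2; Q3 index = floor(3 * 11 / 4) = floor(8.25) = 8
Q1 = element at index 2 = 11
Q3 = element at index 8 = 81
IQR = 81 - 11 = 70
Final answer: 70


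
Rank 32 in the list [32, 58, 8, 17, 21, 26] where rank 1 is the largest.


Sort descending: [58, 32, 26, 21, 17, 8]
Find 32 in the sorted list.
32 is at position 2.
Final answer: 2


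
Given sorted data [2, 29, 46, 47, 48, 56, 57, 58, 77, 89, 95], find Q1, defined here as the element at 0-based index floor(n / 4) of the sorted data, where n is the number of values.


The list has n = 11 elements.
Q1 index = floor(11 / 4) = floor(2.75) = 2
Counting from index 0 in the sorted data, the element at index 2 is 46.
Final answer: 46


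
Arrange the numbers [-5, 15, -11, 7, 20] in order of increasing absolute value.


Compute absolute values:
  |-5| = 5
  |15| = 15
  |-11| = 11
  |7| = 7
  |20| = 20
Absolute values in increasing order: 5 < 7 < 11 < 15 < 20
Listing the original numbers in that order gives the answer.
Final answer: [-5, 7, -11, 15, 20]


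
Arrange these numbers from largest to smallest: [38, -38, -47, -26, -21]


Original list: [38, -38, -47, -26, -21]
Repeatedly take the largest remaining element:
  Remaining [38, -38, -47, -26, -21] -> largest is 38
  Remaining [-38, -47, -26, -21] -> largest is -21
  Remaining [-38, -47, -26] -> largest is -26
  Remaining [-38, -47] -> largest is -38
  Remaining [-47] -> largest is -47
Collecting the picks in order gives the descending list.
Final answer: [38, -21, -26, -38, -47]


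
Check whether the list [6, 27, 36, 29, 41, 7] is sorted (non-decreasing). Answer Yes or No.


Check consecutive pairs:
  6 <= 27? True
  27 <= 36? True
  36 <= 29? False
  29 <= 41? True
  41 <= 7? False
2 consecutive pair(s) are out of order, so the list is not sorted.
Final answer: No


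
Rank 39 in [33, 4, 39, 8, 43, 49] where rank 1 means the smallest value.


Sort ascending: [4, 8, 33, 39, 43, 49]
Find 39 in the sorted list.
39 is at position 4 (1-indexed).
Final answer: 4


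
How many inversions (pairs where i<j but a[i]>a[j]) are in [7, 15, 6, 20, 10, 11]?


For each element, count the later elements that are smaller than it:
  7 (index 0): smaller elements after it = [6] -> 1
  15 (index 1): smaller elements after it = [6, 10, 11] -> 3
  6 (index 2): smaller elements after it = [] -> 0
  20 (index 3): smaller elements after it = [10, 11] -> 2
  10 (index 4): smaller elements after it = [] -> 0
Total inversions = 1 + 3 + 0 + 2 + 0 = 6
Final answer: 6


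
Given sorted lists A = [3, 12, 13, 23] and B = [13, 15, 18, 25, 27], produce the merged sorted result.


List A: [3, 12, 13, 23]
List B: [13, 15, 18, 25, 27]
Repeatedly compare the front elements and take the smaller:
  3 vs 13 -> take 3
  12 vs 13 -> take 12
  13 vs 13 -> take 13
  23 vs 13 -> take 13
  23 vs 15 -> take 15
  23 vs 18 -> take 18
  23 vs 25 -> take 23
  A is exhausted; append the rest of B: [25, 27]
Final answer: [3, 12, 13, 13, 15, 18, 23, 25, 27]


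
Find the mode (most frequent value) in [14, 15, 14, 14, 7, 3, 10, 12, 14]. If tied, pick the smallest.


Count the frequency of each value:
  3 appears 1 time(s)
  7 appears 1 time(s)
  10 appears 1 time(s)
  12 appears 1 time(s)
  14 appears 4 time(s)
  15 appears 1 time(s)
Maximum frequency is 4.
Only 14 reaches that frequency, so it is the mode.
Final answer: 14


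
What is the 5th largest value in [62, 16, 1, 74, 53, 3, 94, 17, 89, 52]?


Sort descending: [94, 89, 74, 62, 53, 52, 17, 16, 3, 1]
The 5th element (1-indexed) is at index 4.
Value = 53
Final answer: 53


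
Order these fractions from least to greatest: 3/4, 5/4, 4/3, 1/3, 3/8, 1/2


Convert to decimal for comparison:
  3/4 = 0.75
  5/4 = 1.25
  4/3 = 1.3333
  1/3 = 0.3333
  3/8 = 0.375
  1/2 = 0.5
Decimals in increasing order: 0.3333 < 0.375 < 0.5 < 0.75 < 1.25 < 1.3333
Writing each back as its fraction gives the sorted order.
Final answer: 1/3, 3/8, 1/2, 3/4, 5/4, 4/3


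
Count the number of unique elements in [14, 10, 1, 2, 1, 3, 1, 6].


List all unique values:
Distinct values: [1, 2, 3, 6, 10, 14]
Count = 6
Final answer: 6


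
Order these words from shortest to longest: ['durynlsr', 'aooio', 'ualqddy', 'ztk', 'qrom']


Compute lengths:
  'durynlsr' has length 8
  'aooio' has length 5
  'ualqddy' has length 7
  'ztk' has length 3
  'qrom' has length 4
Lengths in increasing order: 3 < 4 < 5 < 7 < 8
Listing the words in that order gives the answer.
Final answer: ['ztk', 'qrom', 'aooio', 'ualqddy', 'durynlsr']


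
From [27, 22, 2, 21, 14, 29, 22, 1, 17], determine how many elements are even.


Check each element:
  27 is odd
  22 is even
  2 is even
  21 is odd
  14 is even
  29 is odd
  22 is even
  1 is odd
  17 is odd
Evens: [22, 2, 14, 22]
Count of evens = 4
Final answer: 4


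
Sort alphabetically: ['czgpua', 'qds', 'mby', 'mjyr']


Compare strings character by character (the first differing letter decides):
  'czgpua' < 'mby' since 'c' < 'm' at position 1
  'mby' < 'mjyr' since 'b' < 'j' at position 2
  'mjyr' < 'qds' since 'm' < 'q' at position 1
Chaining these comparisons gives the alphabetical order.
Final answer: ['czgpua', 'mby', 'mjyr', 'qds']


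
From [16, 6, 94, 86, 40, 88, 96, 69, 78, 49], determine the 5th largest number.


Sort descending: [96, 94, 88, 86, 78, 69, 49, 40, 16, 6]
The 5th element (1-indexed) is at index 4.
Value = 78
Final answer: 78


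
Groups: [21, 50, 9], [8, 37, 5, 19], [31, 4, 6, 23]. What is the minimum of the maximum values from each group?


Find max of each group:
  Group 1: [21, 50, 9] -> max = 50
  Group 2: [8, 37, 5, 19] -> max = 37
  Group 3: [31, 4, 6, 23] -> max = 31
Maxes: [50, 37, 31]
Minimum of maxes = 31
Final answer: 31


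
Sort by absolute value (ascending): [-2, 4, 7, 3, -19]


Compute absolute values:
  |-2| = 2
  |4| = 4
  |7| = 7
  |3| = 3
  |-19| = 19
Absolute values in increasing order: 2 < 3 < 4 < 7 < 19
Listing the original numbers in that order gives the answer.
Final answer: [-2, 3, 4, 7, -19]


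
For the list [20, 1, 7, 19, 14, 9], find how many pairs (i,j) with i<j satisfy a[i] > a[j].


For each element, count the later elements that are smaller than it:
  20 (index 0): smaller elements after it = [1, 7, 19, 14, 9] -> 5
  1 (index 1): smaller elements after it = [] -> 0
  7 (index 2): smaller elements after it = [] -> 0
  19 (index 3): smaller elements after it = [14, 9] -> 2
  14 (index 4): smaller elements after it = [9] -> 1
Total inversions = 5 + 0 + 0 + 2 + 1 = 8
Final answer: 8


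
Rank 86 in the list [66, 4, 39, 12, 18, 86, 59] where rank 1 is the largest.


Sort descending: [86, 66, 59, 39, 18, 12, 4]
Find 86 in the sorted list.
86 is at position 1.
Final answer: 1


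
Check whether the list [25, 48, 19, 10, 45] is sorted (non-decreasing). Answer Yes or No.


Check consecutive pairs:
  25 <= 48? True
  48 <= 19? False
  19 <= 10? False
  10 <= 45? True
2 consecutive pair(s) are out of order, so the list is not sorted.
Final answer: No


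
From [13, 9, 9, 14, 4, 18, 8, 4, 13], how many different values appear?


List all unique values:
Distinct values: [4, 8, 9, 13, 14, 18]
Count = 6
Final answer: 6


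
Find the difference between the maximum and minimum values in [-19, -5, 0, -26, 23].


Maximum value: 23
Minimum value: -26
Range = 23 - (-26) = 49
Final answer: 49


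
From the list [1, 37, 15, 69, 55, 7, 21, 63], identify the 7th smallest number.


Sort ascending: [1, 7, 15, 21, 37, 55, 63, 69]
The 7th element (1-indexed) is at index 6.
Value = 63
Final answer: 63


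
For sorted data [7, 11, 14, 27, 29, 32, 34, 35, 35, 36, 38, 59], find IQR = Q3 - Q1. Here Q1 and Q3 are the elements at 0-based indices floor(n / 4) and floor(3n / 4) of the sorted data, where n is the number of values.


The data has n = 12 elements.
Q1 index = floor(12 / 4) = floor(3) = 3; Q3 index = floor(3 * 12 / 4) = floor(9) = 9
Q1 = element at index 3 = 27
Q3 = element at index 9 = 36
IQR = 36 - 27 = 9
Final answer: 9


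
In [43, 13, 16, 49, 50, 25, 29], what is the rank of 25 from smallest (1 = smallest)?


Sort ascending: [13, 16, 25, 29, 43, 49, 50]
Find 25 in the sorted list.
25 is at position 3 (1-indexed).
Final answer: 3


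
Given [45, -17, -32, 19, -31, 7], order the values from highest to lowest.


Original list: [45, -17, -32, 19, -31, 7]
Repeatedly take the largest remaining element:
  Remaining [45, -17, -32, 19, -31, 7] -> largest is 45
  Remaining [-17, -32, 19, -31, 7] -> largest is 19
  Remaining [-17, -32, -31, 7] -> largest is 7
  Remaining [-17, -32, -31] -> largest is -17
  Remaining [-32, -31] -> largest is -31
  Remaining [-32] -> largest is -32
Collecting the picks in order gives the descending list.
Final answer: [45, 19, 7, -17, -31, -32]


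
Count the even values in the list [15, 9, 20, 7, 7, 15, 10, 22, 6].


Check each element:
  15 is odd
  9 is odd
  20 is even
  7 is odd
  7 is odd
  15 is odd
  10 is even
  22 is even
  6 is even
Evens: [20, 10, 22, 6]
Count of evens = 4
Final answer: 4


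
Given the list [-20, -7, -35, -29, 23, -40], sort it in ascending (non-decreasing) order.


Original list: [-20, -7, -35, -29, 23, -40]
Repeatedly take the smallest remaining element:
  Remaining [-20, -7, -35, -29, 23, -40] -> smallest is -40
  Remaining [-20, -7, -35, -29, 23] -> smallest is -35
  Remaining [-20, -7, -29, 23] -> smallest is -29
  Remaining [-20, -7, 23] -> smallest is -20
  Remaining [-7, 23] -> smallest is -7
  Remaining [23] -> smallest is 23
Collecting the picks in order gives the sorted list.
Final answer: [-40, -35, -29, -20, -7, 23]


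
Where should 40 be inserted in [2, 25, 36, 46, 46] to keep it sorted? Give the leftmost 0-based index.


List is sorted: [2, 25, 36, 46, 46]
We need the leftmost position where 40 can be inserted, i.e. the first index whose element is >= 40 (or the end of the list if none is).
Binary search with low=0, high=5 (0-based indices):
  low=0, high=5, mid=2: a[2]=36 < 40, so low = 3
  low=3, high=5, mid=4: a[4]=46 >= 40, so high = 4
  low=3, high=4, mid=3: a[3]=46 >= 40, so high = 3
Now low = high = 3, so the insertion index is 3.
Final answer: 3


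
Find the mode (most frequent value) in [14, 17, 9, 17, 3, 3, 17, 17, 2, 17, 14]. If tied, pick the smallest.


Count the frequency of each value:
  2 appears 1 time(s)
  3 appears 2 time(s)
  9 appears 1 time(s)
  14 appears 2 time(s)
  17 appears 5 time(s)
Maximum frequency is 5.
Only 17 reaches that frequency, so it is the mode.
Final answer: 17


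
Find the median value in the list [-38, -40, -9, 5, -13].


First, sort the list: [-40, -38, -13, -9, 5]
The list has 5 elements (odd count).
The middle index is 2 (0-based), and the element there is -13.
Final answer: -13


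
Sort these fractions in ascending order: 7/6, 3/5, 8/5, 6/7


Convert to decimal for comparison:
  7/6 = 1.1667
  3/5 = 0.6
  8/5 = 1.6
  6/7 = 0.8571
Decimals in increasing order: 0.6 < 0.8571 < 1.1667 < 1.6
Writing each back as its fraction gives the sorted order.
Final answer: 3/5, 6/7, 7/6, 8/5


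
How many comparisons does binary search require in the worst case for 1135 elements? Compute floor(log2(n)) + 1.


Binary search halves the search space each step.
Maximum comparisons = floor(log2(1135)) + 1
log2(1135) = 10.1485
floor(log2(1135)) = 10, so 10 + 1 = 11
Final answer: 11
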